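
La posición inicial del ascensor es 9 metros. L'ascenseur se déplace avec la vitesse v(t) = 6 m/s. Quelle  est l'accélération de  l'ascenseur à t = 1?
Pour résoudre ceci, nous devons prendre 1 dérivée de notre équation de la vitesse v(t) = 6. La dérivée de la vitesse donne l'accélération: a(t) = 0. De l'équation de l'accélération a(t) = 0, nous substituons t = 1 pour obtenir a = 0.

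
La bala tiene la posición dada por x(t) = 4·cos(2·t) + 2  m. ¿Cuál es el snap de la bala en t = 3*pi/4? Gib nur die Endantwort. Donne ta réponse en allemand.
s(3*pi/4) = 0.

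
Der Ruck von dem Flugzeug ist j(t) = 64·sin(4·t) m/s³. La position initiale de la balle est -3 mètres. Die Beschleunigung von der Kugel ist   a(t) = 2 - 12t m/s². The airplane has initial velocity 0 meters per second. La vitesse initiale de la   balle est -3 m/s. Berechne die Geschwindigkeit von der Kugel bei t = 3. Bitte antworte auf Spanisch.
Debemos encontrar la antiderivada de nuestra ecuación de la aceleración a(t) = 2 - 12·t 1 vez. Tomando ∫a(t)dt y aplicando v(0) = -3, encontramos v(t) = -6·t^2 + 2·t - 3. Usando v(t) = -6·t^2 + 2·t - 3 y sustituyendo t = 3, encontramos v = -51.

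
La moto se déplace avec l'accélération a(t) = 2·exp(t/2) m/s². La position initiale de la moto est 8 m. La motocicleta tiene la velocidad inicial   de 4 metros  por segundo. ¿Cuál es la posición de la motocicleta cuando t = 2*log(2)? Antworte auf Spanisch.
Necesitamos integrar nuestra ecuación de la aceleración a(t) = 2·exp(t/2) 2 veces. La antiderivada de la aceleración, con v(0) = 4, da la velocidad: v(t) = 4·exp(t/2). La integral de la velocidad, con x(0) = 8, da la posición: x(t) = 8·exp(t/2). De la ecuación de la posición x(t) = 8·exp(t/2), sustituimos t = 2*log(2) para obtener x = 16.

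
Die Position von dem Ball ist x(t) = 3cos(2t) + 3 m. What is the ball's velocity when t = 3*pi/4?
We must differentiate our position equation x(t) = 3·cos(2·t) + 3 1 time. Differentiating position, we get velocity: v(t) = -6·sin(2·t). From the given velocity equation v(t) = -6·sin(2·t), we substitute t = 3*pi/4 to get v = 6.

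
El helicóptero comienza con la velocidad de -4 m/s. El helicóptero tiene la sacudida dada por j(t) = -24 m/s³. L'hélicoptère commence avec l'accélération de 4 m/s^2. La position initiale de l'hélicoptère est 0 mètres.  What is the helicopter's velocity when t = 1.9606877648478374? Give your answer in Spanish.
Debemos encontrar la integral de nuestra ecuación de la sacudida j(t) = -24 2 veces. La antiderivada de la sacudida, con a(0) = 4, da la aceleración: a(t) = 4 - 24·t. Integrando la aceleración y usando la condición inicial v(0) = -4, obtenemos v(t) = -12·t^2 + 4·t - 4. De la ecuación de la velocidad v(t) = -12·t^2 + 4·t - 4, sustituimos t = 1.9606877648478374 para obtener v = -42.2888070752968.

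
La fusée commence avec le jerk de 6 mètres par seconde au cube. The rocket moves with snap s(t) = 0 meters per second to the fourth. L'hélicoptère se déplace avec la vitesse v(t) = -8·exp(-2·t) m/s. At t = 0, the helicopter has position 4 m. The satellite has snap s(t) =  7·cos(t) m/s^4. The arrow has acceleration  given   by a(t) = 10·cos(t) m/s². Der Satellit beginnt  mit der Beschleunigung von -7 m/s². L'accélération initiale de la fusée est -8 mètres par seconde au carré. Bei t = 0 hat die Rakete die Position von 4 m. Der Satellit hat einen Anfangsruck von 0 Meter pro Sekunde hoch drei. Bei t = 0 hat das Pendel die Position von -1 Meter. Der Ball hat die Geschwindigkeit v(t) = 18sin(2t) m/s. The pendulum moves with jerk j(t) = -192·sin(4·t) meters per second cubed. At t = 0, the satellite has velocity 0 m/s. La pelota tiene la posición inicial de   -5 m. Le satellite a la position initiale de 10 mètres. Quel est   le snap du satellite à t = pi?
Nous avons le snap s(t) = 7·cos(t). En substituant t = pi: s(pi) = -7.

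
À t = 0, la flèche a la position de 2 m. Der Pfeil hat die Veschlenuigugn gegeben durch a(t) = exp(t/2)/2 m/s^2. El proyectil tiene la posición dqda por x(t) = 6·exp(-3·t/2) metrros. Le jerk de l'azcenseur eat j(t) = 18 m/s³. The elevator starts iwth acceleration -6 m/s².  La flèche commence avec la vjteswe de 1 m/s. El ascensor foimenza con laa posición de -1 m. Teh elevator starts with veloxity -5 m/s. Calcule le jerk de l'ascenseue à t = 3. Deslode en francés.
De l'équation du jerk j(t) = 18, nous substituons t = 3 pour obtenir j = 18.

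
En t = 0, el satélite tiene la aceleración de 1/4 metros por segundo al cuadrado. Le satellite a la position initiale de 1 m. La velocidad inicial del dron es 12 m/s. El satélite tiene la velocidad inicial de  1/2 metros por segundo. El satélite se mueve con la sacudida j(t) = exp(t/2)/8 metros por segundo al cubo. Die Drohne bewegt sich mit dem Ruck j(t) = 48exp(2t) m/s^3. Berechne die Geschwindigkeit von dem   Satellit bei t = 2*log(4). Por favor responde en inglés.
Starting from jerk j(t) = exp(t/2)/8, we take 2 integrals. Integrating jerk and using the initial condition a(0) = 1/4, we get a(t) = exp(t/2)/4. The antiderivative of acceleration, with v(0) = 1/2, gives velocity: v(t) = exp(t/2)/2. Using v(t) = exp(t/2)/2 and substituting t = 2*log(4), we find v = 2.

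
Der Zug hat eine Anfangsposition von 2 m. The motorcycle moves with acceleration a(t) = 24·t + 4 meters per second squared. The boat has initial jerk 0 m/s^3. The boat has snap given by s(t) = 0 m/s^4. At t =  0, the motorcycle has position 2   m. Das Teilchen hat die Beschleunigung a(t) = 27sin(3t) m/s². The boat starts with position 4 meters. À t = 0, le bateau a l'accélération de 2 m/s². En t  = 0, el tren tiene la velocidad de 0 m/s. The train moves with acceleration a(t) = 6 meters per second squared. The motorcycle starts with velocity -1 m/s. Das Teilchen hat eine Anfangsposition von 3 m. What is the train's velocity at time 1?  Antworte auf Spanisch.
Debemos encontrar la antiderivada de nuestra ecuación de la aceleración a(t) = 6 1 vez. La antiderivada de la aceleración es la velocidad. Usando v(0) = 0, obtenemos v(t) = 6·t. Usando v(t) = 6·t y sustituyendo t = 1, encontramos v = 6.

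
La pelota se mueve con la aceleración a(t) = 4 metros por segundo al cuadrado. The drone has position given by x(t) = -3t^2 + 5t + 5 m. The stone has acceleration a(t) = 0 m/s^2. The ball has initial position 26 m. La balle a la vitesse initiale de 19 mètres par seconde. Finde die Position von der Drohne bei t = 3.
Mit x(t) = -3·t^2 + 5·t + 5 und Einsetzen von t = 3, finden wir x = -7.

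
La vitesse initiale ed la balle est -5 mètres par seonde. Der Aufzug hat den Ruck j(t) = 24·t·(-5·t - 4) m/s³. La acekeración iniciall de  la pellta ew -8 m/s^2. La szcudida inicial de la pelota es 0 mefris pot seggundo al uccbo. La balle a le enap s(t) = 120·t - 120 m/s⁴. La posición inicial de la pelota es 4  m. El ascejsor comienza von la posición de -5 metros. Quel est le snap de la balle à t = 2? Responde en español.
Usando s(t) = 120·t - 120 y sustituyendo t = 2, encontramos s = 120.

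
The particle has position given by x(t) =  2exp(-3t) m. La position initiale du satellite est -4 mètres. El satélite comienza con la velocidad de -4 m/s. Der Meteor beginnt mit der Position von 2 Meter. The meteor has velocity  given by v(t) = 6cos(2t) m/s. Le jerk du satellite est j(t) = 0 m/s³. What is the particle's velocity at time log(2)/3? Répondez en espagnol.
Para resolver esto, necesitamos tomar 1 derivada de nuestra ecuación de la posición x(t) = 2·exp(-3·t). Tomando d/dt de x(t), encontramos v(t) = -6·exp(-3·t). Usando v(t) = -6·exp(-3·t) y sustituyendo t = log(2)/3, encontramos v = -3.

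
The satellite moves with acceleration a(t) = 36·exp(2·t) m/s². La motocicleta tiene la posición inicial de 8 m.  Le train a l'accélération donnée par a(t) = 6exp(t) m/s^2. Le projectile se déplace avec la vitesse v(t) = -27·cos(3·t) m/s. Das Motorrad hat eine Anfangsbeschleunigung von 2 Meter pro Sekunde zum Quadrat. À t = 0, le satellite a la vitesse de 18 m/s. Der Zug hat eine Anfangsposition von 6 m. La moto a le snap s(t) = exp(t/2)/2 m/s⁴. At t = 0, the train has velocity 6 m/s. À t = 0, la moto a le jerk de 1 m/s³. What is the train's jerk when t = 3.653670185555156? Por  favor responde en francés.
Nous devons dériver notre équation de l'accélération a(t) = 6·exp(t) 1 fois. En prenant d/dt de a(t), nous trouvons j(t) = 6·exp(t). En utilisant j(t) = 6·exp(t) et en substituant t = 3.653670185555156, nous trouvons j = 231.696807970997.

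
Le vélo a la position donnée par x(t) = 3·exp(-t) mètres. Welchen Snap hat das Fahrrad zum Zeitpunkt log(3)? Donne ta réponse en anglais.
We must differentiate our position equation x(t) = 3·exp(-t) 4 times. Differentiating position, we get velocity: v(t) = -3·exp(-t). Differentiating velocity, we get acceleration: a(t) = 3·exp(-t). Differentiating acceleration, we get jerk: j(t) = -3·exp(-t). Differentiating jerk, we get snap: s(t) = 3·exp(-t). We have snap s(t) = 3·exp(-t). Substituting t = log(3): s(log(3)) = 1.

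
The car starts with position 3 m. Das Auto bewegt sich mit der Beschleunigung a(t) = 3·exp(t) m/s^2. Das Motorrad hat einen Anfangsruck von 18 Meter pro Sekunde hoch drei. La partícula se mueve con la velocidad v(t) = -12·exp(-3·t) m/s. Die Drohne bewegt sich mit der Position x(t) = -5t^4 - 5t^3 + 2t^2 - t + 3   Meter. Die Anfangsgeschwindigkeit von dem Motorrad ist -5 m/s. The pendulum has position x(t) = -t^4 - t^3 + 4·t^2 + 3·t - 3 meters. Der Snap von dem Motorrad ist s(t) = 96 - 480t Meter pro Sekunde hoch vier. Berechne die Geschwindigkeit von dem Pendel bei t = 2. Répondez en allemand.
Um dies zu lösen, müssen wir 1 Ableitung unserer Gleichung für die Position x(t) = -t^4 - t^3 + 4·t^2 + 3·t - 3 nehmen. Die Ableitung von der Position ergibt die Geschwindigkeit: v(t) = -4·t^3 - 3·t^2 + 8·t + 3. Wir haben die Geschwindigkeit v(t) = -4·t^3 - 3·t^2 + 8·t + 3. Durch Einsetzen von t = 2: v(2) = -25.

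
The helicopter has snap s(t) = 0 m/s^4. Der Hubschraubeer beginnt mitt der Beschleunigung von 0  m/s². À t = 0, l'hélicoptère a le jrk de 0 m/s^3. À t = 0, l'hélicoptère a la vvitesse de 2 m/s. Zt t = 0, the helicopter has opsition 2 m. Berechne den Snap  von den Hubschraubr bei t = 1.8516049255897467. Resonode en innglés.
From the given snap equation s(t) = 0, we substitute t = 1.8516049255897467 to get s = 0.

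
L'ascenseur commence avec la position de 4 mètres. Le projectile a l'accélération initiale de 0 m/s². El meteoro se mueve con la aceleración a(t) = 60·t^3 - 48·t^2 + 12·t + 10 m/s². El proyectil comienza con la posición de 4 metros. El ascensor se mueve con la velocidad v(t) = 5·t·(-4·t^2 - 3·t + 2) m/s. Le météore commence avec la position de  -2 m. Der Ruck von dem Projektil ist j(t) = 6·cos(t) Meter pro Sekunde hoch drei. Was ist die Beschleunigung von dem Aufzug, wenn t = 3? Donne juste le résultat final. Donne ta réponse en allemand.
Bei t = 3, a = -620.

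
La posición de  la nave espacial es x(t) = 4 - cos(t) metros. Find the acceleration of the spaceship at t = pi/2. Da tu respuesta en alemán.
Um dies zu lösen, müssen wir 2 Ableitungen unserer Gleichung für die Position x(t) = 4 - cos(t) nehmen. Mit d/dt von x(t) finden wir v(t) = sin(t). Durch Ableiten von der Geschwindigkeit erhalten wir die Beschleunigung: a(t) = cos(t). Wir haben die Beschleunigung a(t) = cos(t). Durch Einsetzen von t = pi/2: a(pi/2) = 0.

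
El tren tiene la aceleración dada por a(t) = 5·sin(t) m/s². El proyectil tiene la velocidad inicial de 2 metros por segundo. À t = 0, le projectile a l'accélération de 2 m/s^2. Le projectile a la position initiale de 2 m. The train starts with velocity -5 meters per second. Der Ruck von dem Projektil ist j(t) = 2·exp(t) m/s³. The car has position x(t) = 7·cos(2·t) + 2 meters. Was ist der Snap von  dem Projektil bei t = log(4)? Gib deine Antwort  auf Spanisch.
Para resolver esto, necesitamos tomar 1 derivada de nuestra ecuación de la sacudida j(t) = 2·exp(t). Tomando d/dt de j(t), encontramos s(t) = 2·exp(t). Tenemos el snap s(t) = 2·exp(t). Sustituyendo t = log(4): s(log(4)) = 8.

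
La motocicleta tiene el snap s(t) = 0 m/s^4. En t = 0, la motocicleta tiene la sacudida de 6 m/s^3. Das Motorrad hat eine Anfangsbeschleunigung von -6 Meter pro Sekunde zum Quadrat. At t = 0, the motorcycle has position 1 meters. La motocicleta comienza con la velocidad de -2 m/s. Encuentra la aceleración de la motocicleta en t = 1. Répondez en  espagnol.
Necesitamos integrar nuestra ecuación del snap s(t) = 0 2 veces. Tomando ∫s(t)dt y aplicando j(0) = 6, encontramos j(t) = 6. Integrando la sacudida y usando la condición inicial a(0) = -6, obtenemos a(t) = 6·t - 6. De la ecuación de la aceleración a(t) = 6·t - 6, sustituimos t = 1 para obtener a = 0.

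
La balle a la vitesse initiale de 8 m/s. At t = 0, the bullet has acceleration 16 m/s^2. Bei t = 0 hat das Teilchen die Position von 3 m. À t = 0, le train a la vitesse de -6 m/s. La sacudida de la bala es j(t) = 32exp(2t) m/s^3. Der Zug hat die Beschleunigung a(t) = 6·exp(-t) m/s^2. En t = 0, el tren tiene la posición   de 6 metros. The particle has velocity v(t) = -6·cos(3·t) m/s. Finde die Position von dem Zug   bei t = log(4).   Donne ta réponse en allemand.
Wir müssen unsere Gleichung für die Beschleunigung a(t) = 6·exp(-t) 2-mal integrieren. Das Integral von der Beschleunigung, mit v(0) = -6, ergibt die Geschwindigkeit: v(t) = -6·exp(-t). Mit ∫v(t)dt und Anwendung von x(0) = 6, finden wir x(t) = 6·exp(-t). Wir haben die Position x(t) = 6·exp(-t). Durch Einsetzen von t = log(4): x(log(4)) = 3/2.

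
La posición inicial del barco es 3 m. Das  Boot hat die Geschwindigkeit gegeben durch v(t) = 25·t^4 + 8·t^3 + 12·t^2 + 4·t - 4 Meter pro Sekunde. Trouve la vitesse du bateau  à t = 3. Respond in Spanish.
De la ecuación de la velocidad v(t) = 25·t^4 + 8·t^3 + 12·t^2 + 4·t - 4, sustituimos t = 3 para obtener v = 2357.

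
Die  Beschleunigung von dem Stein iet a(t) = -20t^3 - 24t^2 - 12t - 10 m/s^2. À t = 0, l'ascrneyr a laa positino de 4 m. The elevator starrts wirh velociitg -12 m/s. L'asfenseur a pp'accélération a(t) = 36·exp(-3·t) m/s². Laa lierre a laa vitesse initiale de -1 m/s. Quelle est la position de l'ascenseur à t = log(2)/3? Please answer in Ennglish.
Starting from acceleration a(t) = 36·exp(-3·t), we take 2 antiderivatives. Finding the antiderivative of a(t) and using v(0) = -12: v(t) = -12·exp(-3·t). The integral of velocity is position. Using x(0) = 4, we get x(t) = 4·exp(-3·t). Using x(t) = 4·exp(-3·t) and substituting t = log(2)/3, we find x = 2.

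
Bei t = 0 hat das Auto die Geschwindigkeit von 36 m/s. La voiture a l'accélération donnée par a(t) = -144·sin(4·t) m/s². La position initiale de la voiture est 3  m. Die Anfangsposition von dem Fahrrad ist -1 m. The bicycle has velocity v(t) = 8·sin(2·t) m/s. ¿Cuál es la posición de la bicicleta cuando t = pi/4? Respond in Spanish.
Partiendo de la velocidad v(t) = 8·sin(2·t), tomamos 1 antiderivada. Integrando la velocidad y usando la condición inicial x(0) = -1, obtenemos x(t) = 3 - 4·cos(2·t). Usando x(t) = 3 - 4·cos(2·t) y sustituyendo t = pi/4, encontramos x = 3.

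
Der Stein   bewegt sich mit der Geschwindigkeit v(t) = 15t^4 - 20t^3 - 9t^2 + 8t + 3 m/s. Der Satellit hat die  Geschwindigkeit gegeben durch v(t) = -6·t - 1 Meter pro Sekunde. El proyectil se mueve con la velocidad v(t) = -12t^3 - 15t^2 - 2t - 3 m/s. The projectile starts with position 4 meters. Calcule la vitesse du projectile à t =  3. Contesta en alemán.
Aus der Gleichung für die Geschwindigkeit v(t) = -12·t^3 - 15·t^2 - 2·t - 3, setzen wir t = 3 ein und erhalten v = -468.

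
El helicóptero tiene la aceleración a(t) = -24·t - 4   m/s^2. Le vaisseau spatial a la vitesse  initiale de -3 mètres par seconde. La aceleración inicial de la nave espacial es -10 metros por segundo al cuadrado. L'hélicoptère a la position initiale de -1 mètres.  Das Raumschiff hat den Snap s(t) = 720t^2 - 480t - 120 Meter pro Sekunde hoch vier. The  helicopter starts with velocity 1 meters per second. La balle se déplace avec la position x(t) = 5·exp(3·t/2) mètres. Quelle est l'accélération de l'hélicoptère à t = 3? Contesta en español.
Usando a(t) = -24·t - 4 y sustituyendo t = 3, encontramos a = -76.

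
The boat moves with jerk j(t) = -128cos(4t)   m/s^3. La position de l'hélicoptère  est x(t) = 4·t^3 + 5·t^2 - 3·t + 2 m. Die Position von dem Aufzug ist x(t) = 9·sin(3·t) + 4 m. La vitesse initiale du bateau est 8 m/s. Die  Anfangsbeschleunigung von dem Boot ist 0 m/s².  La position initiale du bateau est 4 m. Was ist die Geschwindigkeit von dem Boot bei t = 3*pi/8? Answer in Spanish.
Necesitamos integrar nuestra ecuación de la sacudida j(t) = -128·cos(4·t) 2 veces. Tomando ∫j(t)dt y aplicando a(0) = 0, encontramos a(t) = -32·sin(4·t). Integrando la aceleración y usando la condición inicial v(0) = 8, obtenemos v(t) = 8·cos(4·t). Tenemos la velocidad v(t) = 8·cos(4·t). Sustituyendo t = 3*pi/8: v(3*pi/8) = 0.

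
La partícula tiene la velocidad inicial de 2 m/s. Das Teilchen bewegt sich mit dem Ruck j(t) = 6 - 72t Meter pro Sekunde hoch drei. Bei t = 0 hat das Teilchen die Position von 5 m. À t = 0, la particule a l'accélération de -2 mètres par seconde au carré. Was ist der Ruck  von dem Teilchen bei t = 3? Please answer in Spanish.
Tenemos la sacudida j(t) = 6 - 72·t. Sustituyendo t = 3: j(3) = -210.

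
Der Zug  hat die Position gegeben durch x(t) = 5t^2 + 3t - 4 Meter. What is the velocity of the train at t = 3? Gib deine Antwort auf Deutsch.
Um dies zu lösen, müssen wir 1 Ableitung unserer Gleichung für die Position x(t) = 5·t^2 + 3·t - 4 nehmen. Mit d/dt von x(t) finden wir v(t) = 10·t + 3. Wir haben die Geschwindigkeit v(t) = 10·t + 3. Durch Einsetzen von t = 3: v(3) = 33.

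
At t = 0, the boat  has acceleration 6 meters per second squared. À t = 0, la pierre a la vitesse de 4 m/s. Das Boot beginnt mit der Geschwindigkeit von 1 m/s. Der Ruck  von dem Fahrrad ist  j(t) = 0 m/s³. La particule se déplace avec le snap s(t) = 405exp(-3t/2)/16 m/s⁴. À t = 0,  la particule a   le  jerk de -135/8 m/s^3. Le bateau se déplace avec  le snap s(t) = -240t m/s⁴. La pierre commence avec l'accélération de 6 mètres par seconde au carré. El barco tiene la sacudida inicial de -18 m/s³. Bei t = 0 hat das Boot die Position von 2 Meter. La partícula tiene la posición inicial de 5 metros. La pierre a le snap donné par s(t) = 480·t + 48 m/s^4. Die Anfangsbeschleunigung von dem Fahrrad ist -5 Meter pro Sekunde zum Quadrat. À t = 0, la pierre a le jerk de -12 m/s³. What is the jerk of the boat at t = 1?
Starting from snap s(t) = -240·t, we take 1 antiderivative. The integral of snap, with j(0) = -18, gives jerk: j(t) = -120·t^2 - 18. We have jerk j(t) = -120·t^2 - 18. Substituting t = 1: j(1) = -138.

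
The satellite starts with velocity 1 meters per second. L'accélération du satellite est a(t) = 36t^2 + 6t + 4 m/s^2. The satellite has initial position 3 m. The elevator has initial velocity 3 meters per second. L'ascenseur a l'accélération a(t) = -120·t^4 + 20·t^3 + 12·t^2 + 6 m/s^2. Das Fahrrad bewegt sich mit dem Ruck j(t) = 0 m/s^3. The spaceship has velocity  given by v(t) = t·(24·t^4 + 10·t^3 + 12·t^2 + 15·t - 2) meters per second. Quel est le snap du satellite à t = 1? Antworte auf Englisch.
To solve this, we need to take 2 derivatives of our acceleration equation a(t) = 36·t^2 + 6·t + 4. Taking d/dt of a(t), we find j(t) = 72·t + 6. Taking d/dt of j(t), we find s(t) = 72. We have snap s(t) = 72. Substituting t = 1: s(1) = 72.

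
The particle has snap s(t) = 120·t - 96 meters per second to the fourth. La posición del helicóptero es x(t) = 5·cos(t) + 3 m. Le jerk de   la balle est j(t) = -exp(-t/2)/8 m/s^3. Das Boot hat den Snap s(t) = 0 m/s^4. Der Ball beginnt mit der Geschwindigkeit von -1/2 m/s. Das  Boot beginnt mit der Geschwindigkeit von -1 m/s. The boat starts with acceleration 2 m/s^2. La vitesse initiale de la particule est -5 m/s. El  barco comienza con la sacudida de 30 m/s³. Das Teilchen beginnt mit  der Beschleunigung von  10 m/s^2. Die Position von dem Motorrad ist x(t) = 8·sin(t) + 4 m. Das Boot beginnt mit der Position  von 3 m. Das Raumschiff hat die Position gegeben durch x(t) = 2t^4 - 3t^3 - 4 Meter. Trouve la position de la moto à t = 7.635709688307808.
En utilisant x(t) = 8·sin(t) + 4 et en substituant t = 7.635709688307808, nous trouvons x = 11.8101848375232.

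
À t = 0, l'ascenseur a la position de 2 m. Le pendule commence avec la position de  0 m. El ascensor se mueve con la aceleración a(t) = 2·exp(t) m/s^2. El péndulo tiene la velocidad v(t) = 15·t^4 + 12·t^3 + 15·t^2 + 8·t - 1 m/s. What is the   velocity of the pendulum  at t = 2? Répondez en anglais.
Using v(t) = 15·t^4 + 12·t^3 + 15·t^2 + 8·t - 1 and substituting t = 2, we find v = 411.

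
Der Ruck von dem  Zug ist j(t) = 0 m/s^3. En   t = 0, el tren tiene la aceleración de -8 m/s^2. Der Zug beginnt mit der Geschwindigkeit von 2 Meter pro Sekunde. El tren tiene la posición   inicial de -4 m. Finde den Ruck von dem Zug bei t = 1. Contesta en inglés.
We have jerk j(t) = 0. Substituting t = 1: j(1) = 0.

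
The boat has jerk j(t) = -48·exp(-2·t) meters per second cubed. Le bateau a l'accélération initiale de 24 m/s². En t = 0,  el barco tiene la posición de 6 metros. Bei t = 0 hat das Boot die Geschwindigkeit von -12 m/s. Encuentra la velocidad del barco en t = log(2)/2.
Debemos encontrar la antiderivada de nuestra ecuación de la sacudida j(t) = -48·exp(-2·t) 2 veces. Tomando ∫j(t)dt y aplicando a(0) = 24, encontramos a(t) = 24·exp(-2·t). Integrando la aceleración y usando la condición inicial v(0) = -12, obtenemos v(t) = -12·exp(-2·t). De la ecuación de la velocidad v(t) = -12·exp(-2·t), sustituimos t = log(2)/2 para obtener v = -6.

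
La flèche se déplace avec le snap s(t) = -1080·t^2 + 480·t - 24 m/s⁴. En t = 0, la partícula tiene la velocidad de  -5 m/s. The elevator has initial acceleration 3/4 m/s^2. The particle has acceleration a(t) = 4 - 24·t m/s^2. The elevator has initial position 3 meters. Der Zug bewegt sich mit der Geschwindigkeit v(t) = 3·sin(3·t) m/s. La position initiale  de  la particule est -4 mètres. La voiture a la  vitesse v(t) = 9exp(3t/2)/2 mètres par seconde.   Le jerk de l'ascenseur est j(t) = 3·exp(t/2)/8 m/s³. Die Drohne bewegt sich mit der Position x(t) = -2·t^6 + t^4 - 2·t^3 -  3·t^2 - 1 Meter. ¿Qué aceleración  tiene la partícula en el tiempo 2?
De la ecuación de la aceleración a(t) = 4 - 24·t, sustituimos t = 2 para obtener a = -44.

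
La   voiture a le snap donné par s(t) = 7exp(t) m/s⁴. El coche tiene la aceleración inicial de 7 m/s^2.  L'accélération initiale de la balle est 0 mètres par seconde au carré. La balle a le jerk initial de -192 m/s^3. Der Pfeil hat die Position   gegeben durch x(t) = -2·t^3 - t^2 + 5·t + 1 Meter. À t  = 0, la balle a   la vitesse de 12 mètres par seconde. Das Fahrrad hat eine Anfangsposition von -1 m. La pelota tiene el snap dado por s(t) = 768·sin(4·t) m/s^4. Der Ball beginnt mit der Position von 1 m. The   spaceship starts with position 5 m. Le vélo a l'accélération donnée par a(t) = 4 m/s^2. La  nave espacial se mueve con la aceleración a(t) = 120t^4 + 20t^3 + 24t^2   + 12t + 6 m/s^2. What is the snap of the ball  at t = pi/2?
Using s(t) = 768·sin(4·t) and substituting t = pi/2, we find s = 0.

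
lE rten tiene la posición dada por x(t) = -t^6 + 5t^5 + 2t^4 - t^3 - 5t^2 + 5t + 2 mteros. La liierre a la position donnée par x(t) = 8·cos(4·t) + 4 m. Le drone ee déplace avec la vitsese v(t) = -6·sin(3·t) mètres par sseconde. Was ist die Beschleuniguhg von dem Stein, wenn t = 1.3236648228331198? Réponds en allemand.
Wir müssen unsere Gleichung für die Position x(t) = 8·cos(4·t) + 4 2-mal ableiten. Durch Ableiten von der Position erhalten wir die Geschwindigkeit: v(t) = -32·sin(4·t). Mit d/dt von v(t) finden wir a(t) = -128·cos(4·t). Mit a(t) = -128·cos(4·t) und Einsetzen von t = 1.3236648228331198, finden wir a = -70.3899588005776.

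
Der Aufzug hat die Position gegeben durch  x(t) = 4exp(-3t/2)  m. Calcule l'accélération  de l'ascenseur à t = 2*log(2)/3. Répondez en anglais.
To solve this, we need to take 2 derivatives of our position equation x(t) = 4·exp(-3·t/2). The derivative of position gives velocity: v(t) = -6·exp(-3·t/2). The derivative of velocity gives acceleration: a(t) = 9·exp(-3·t/2). Using a(t) = 9·exp(-3·t/2) and substituting t = 2*log(2)/3, we find a = 9/2.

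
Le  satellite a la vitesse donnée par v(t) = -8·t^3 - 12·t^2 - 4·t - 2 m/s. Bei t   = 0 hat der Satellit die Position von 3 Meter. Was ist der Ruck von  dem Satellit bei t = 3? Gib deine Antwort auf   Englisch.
To solve this, we need to take 2 derivatives of our velocity equation v(t) = -8·t^3 - 12·t^2 - 4·t - 2. The derivative of velocity gives acceleration: a(t) = -24·t^2 - 24·t - 4. Taking d/dt of a(t), we find j(t) = -48·t - 24. We have jerk j(t) = -48·t - 24. Substituting t = 3: j(3) = -168.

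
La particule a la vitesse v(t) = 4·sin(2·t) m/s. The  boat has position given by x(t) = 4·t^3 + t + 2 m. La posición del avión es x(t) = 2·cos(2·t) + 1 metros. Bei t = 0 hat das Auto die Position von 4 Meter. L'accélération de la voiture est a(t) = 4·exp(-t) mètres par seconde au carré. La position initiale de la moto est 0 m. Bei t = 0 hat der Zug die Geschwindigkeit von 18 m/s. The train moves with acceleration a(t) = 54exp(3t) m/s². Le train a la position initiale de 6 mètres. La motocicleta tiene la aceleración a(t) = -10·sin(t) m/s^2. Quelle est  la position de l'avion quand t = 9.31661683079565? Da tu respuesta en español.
De la ecuación de la posición x(t) = 2·cos(2·t) + 1, sustituimos t = 9.31661683079565 para obtener x = 2.95338687894215.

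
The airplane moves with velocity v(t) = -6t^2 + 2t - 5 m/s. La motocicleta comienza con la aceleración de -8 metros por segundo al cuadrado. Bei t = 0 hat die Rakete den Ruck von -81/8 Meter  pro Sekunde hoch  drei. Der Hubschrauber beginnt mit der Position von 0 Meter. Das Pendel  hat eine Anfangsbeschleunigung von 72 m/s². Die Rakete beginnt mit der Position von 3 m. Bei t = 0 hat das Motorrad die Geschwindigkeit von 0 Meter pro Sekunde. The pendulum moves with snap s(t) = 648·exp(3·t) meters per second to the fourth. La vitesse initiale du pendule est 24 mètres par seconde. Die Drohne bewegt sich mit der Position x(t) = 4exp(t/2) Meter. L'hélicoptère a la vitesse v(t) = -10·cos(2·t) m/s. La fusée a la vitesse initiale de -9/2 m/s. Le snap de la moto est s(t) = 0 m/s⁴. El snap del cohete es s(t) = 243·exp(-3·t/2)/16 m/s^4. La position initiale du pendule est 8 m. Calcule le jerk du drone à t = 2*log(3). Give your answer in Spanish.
Debemos derivar nuestra ecuación de la posición x(t) = 4·exp(t/2) 3 veces. La derivada de la posición da la velocidad: v(t) = 2·exp(t/2). Derivando la velocidad, obtenemos la aceleración: a(t) = exp(t/2). Tomando d/dt de a(t), encontramos j(t) = exp(t/2)/2. Tenemos la sacudida j(t) = exp(t/2)/2. Sustituyendo t = 2*log(3): j(2*log(3)) = 3/2.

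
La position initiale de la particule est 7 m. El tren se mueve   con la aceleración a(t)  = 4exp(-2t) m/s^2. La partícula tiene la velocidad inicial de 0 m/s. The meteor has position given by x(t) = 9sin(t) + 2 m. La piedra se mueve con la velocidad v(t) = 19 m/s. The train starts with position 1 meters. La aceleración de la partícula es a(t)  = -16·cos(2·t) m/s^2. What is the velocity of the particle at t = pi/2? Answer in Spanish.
Necesitamos integrar nuestra ecuación de la aceleración a(t) = -16·cos(2·t) 1 vez. Integrando la aceleración y usando la condición inicial v(0) = 0, obtenemos v(t) = -8·sin(2·t). Usando v(t) = -8·sin(2·t) y sustituyendo t = pi/2, encontramos v = 0.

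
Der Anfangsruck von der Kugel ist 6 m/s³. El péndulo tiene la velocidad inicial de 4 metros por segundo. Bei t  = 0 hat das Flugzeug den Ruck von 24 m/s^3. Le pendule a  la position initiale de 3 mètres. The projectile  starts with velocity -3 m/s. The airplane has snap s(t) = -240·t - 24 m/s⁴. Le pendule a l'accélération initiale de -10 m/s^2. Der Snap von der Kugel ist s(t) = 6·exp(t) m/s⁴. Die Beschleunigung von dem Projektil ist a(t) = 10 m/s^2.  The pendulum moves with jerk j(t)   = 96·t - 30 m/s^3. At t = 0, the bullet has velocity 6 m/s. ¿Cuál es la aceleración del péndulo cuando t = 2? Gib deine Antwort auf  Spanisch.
Para resolver esto, necesitamos tomar 1 antiderivada de nuestra ecuación de la sacudida j(t) = 96·t - 30. Integrando la sacudida y usando la condición inicial a(0) = -10, obtenemos a(t) = 48·t^2 - 30·t - 10. Usando a(t) = 48·t^2 - 30·t - 10 y sustituyendo t = 2, encontramos a = 122.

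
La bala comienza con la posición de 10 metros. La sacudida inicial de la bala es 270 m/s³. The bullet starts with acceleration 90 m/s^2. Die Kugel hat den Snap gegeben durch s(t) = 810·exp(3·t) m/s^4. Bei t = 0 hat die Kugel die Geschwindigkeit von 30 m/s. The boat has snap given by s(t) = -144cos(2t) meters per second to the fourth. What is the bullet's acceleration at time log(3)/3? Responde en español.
Debemos encontrar la integral de nuestra ecuación del snap s(t) = 810·exp(3·t) 2 veces. La integral del snap, con j(0) = 270, da la sacudida: j(t) = 270·exp(3·t). La antiderivada de la sacudida es la aceleración. Usando a(0) = 90, obtenemos a(t) = 90·exp(3·t). Usando a(t) = 90·exp(3·t) y sustituyendo t = log(3)/3, encontramos a = 270.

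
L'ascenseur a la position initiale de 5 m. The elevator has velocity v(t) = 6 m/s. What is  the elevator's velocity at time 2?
We have velocity v(t) = 6. Substituting t = 2: v(2) = 6.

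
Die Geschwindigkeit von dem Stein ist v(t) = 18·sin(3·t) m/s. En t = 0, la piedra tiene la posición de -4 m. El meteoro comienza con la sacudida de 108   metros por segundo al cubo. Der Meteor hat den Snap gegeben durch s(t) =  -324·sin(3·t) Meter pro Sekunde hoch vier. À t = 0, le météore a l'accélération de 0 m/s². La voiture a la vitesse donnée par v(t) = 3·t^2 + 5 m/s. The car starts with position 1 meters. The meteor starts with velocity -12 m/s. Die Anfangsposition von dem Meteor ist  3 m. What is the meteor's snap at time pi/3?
From the given snap equation s(t) = -324·sin(3·t), we substitute t = pi/3 to get s = 0.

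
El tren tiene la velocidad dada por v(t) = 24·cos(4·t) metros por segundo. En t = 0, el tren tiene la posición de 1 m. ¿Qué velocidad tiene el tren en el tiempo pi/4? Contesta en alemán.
Aus der Gleichung für die Geschwindigkeit v(t) = 24·cos(4·t), setzen wir t = pi/4 ein und erhalten v = -24.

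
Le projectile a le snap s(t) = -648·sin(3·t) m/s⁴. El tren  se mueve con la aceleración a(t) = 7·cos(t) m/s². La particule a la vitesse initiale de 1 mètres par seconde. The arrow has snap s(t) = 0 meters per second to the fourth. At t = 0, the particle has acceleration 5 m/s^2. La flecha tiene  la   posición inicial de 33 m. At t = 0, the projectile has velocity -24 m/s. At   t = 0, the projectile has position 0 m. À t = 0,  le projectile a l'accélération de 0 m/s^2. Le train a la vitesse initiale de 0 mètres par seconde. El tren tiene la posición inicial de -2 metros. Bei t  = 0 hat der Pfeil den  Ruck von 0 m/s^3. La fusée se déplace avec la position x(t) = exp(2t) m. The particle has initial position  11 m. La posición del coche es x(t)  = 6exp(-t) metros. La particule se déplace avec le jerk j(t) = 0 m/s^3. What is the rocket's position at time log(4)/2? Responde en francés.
En utilisant x(t) = exp(2·t) et en substituant t = log(4)/2, nous trouvons x = 4.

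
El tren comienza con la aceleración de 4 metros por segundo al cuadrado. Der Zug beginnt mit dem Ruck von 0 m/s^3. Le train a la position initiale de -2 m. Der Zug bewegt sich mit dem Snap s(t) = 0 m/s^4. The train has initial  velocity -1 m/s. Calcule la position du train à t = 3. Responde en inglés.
We must find the integral of our snap equation s(t) = 0 4 times. Taking ∫s(t)dt and applying j(0) = 0, we find j(t) = 0. Finding the integral of j(t) and using a(0) = 4: a(t) = 4. The integral of acceleration is velocity. Using v(0) = -1, we get v(t) = 4·t - 1. Finding the integral of v(t) and using x(0) = -2: x(t) = 2·t^2 - t - 2. From the given position equation x(t) = 2·t^2 - t - 2, we substitute t = 3 to get x = 13.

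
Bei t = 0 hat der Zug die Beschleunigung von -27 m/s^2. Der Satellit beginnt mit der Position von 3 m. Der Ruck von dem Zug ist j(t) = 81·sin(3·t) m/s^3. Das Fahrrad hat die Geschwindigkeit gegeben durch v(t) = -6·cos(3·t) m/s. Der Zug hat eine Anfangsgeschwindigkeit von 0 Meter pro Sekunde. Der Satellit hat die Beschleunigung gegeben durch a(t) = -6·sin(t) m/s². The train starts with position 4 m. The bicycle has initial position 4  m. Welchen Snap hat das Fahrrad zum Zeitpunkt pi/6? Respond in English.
We must differentiate our velocity equation v(t) = -6·cos(3·t) 3 times. Differentiating velocity, we get acceleration: a(t) = 18·sin(3·t). Taking d/dt of a(t), we find j(t) = 54·cos(3·t). The derivative of jerk gives snap: s(t) = -162·sin(3·t). Using s(t) = -162·sin(3·t) and substituting t = pi/6, we find s = -162.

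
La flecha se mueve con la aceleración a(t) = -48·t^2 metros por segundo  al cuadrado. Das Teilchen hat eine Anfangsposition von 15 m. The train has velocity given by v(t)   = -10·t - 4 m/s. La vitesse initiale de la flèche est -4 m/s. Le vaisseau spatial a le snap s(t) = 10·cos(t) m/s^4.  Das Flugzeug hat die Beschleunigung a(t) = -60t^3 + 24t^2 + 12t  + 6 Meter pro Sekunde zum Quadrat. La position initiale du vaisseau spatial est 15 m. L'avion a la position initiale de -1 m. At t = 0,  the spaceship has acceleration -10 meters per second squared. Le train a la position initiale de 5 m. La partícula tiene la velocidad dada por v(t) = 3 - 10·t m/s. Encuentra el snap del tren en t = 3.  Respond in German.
Wir müssen unsere Gleichung für die Geschwindigkeit v(t) = -10·t - 4 3-mal ableiten. Mit d/dt von v(t) finden wir a(t) = -10. Mit d/dt von a(t) finden wir j(t) = 0. Die Ableitung von dem Ruck ergibt den Snap: s(t) = 0. Wir haben den Snap s(t) = 0. Durch Einsetzen von t = 3: s(3) = 0.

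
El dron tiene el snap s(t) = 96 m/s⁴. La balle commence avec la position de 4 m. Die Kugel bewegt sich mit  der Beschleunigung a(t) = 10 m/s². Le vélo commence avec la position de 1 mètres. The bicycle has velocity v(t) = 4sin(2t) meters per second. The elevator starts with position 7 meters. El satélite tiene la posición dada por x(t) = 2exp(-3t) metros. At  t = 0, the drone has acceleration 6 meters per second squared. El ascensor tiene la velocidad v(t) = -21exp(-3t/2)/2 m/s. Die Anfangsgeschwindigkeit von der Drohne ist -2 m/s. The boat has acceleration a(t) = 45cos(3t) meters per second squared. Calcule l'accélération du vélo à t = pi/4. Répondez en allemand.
Wir müssen unsere Gleichung für die Geschwindigkeit v(t) = 4·sin(2·t) 1-mal ableiten. Mit d/dt von v(t) finden wir a(t) = 8·cos(2·t). Wir haben die Beschleunigung a(t) = 8·cos(2·t). Durch Einsetzen von t = pi/4: a(pi/4) = 0.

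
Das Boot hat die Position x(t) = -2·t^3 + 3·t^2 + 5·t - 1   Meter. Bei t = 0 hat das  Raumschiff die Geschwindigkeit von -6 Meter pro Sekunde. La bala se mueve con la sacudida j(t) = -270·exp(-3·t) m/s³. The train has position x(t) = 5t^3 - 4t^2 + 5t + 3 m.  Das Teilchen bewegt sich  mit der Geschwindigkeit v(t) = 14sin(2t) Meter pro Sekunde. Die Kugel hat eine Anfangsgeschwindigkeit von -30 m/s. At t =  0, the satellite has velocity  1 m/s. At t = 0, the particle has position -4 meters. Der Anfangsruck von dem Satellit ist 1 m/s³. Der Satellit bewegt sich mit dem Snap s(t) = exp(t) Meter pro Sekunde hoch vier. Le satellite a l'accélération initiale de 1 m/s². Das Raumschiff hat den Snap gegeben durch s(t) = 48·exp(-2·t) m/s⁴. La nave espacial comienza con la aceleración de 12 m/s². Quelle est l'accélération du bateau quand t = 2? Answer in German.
Ausgehend von der Position x(t) = -2·t^3 + 3·t^2 + 5·t - 1, nehmen wir 2 Ableitungen. Durch Ableiten von der Position erhalten wir die Geschwindigkeit: v(t) = -6·t^2 + 6·t + 5. Mit d/dt von v(t) finden wir a(t) = 6 - 12·t. Wir haben die Beschleunigung a(t) = 6 - 12·t. Durch Einsetzen von t = 2: a(2) = -18.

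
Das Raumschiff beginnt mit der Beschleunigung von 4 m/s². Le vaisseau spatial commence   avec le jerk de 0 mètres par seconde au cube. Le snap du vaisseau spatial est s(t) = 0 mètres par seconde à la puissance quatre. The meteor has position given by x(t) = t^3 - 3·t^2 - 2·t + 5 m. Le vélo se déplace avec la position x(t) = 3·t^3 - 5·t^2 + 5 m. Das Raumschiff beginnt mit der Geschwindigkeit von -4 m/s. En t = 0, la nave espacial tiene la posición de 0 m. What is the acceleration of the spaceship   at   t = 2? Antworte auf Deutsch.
Wir müssen das Integral unserer Gleichung für den Snap s(t) = 0 2-mal finden. Mit ∫s(t)dt und Anwendung von j(0) = 0, finden wir j(t) = 0. Die Stammfunktion von dem Ruck, mit a(0) = 4, ergibt die Beschleunigung: a(t) = 4. Aus der Gleichung für die Beschleunigung a(t) = 4, setzen wir t = 2 ein und erhalten a = 4.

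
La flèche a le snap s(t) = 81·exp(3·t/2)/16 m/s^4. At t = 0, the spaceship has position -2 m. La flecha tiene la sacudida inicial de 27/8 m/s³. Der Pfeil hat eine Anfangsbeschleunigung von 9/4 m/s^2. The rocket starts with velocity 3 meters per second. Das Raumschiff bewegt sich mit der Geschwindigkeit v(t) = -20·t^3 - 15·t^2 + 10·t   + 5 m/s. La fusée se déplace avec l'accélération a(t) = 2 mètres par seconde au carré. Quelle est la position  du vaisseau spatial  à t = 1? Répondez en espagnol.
Debemos encontrar la integral de nuestra ecuación de la velocidad v(t) = -20·t^3 - 15·t^2 + 10·t + 5 1 vez. La integral de la velocidad, con x(0) = -2, da la posición: x(t) = -5·t^4 - 5·t^3 + 5·t^2 + 5·t - 2. Usando x(t) = -5·t^4 - 5·t^3 + 5·t^2 + 5·t - 2 y sustituyendo t = 1, encontramos x = -2.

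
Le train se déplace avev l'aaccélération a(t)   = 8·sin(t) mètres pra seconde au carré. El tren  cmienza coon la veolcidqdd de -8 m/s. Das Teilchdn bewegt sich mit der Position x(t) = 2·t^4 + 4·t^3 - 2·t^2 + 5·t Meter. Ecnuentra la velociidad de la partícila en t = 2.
Debemos derivar nuestra ecuación de la posición x(t) = 2·t^4 + 4·t^3 - 2·t^2 + 5·t 1 vez. Derivando la posición, obtenemos la velocidad: v(t) = 8·t^3 + 12·t^2 - 4·t + 5. De la ecuación de la velocidad v(t) = 8·t^3 + 12·t^2 - 4·t + 5, sustituimos t = 2 para obtener v = 109.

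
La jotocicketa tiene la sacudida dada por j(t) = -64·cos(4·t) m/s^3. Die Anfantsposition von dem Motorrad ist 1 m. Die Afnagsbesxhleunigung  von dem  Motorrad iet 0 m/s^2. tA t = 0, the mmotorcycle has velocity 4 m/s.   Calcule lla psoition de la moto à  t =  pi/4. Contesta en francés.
Pour résoudre ceci, nous devons prendre 3 primitives de notre équation du jerk j(t) = -64·cos(4·t). L'intégrale du jerk, avec a(0) = 0, donne l'accélération: a(t) = -16·sin(4·t). La primitive de l'accélération est la vitesse. En utilisant v(0) = 4, nous obtenons v(t) = 4·cos(4·t). En intégrant la vitesse et en utilisant la condition initiale x(0) = 1, nous obtenons x(t) = sin(4·t) + 1. De l'équation de la position x(t) = sin(4·t) + 1, nous substituons t = pi/4 pour obtenir x = 1.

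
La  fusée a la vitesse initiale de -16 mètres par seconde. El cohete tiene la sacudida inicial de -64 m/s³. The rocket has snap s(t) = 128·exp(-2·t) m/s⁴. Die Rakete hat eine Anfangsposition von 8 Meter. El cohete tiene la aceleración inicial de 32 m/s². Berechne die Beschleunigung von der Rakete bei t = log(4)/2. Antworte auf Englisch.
Starting from snap s(t) = 128·exp(-2·t), we take 2 integrals. Taking ∫s(t)dt and applying j(0) = -64, we find j(t) = -64·exp(-2·t). Integrating jerk and using the initial condition a(0) = 32, we get a(t) = 32·exp(-2·t). Using a(t) = 32·exp(-2·t) and substituting t = log(4)/2, we find a = 8.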